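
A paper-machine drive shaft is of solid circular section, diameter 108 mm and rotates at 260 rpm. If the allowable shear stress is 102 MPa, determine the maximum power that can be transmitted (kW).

687 kW

J = πd⁴/32 = π(0.108)⁴/32 = 1.336×10^-5 m⁴.
T_max = τ_allow·J/r = 1.02×10^8 × 1.336×10^-5 / 0.0540 = 25230 N·m.
ω = 2π·260/60 = 27.23 rad/s, so P_max = T_max·ω = 6.869×10^5 W.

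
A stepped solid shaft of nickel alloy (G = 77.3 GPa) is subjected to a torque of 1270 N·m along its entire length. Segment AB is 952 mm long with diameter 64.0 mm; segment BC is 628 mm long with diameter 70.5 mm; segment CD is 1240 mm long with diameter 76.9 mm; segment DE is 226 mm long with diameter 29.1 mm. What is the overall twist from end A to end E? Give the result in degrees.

J_AB = π(0.0640)⁴/32 = 1.65×10^-6 m⁴; J_BC = π(0.0705)⁴/32 = 2.43×10^-6 m⁴; J_CD = π(0.0769)⁴/32 = 3.43×10^-6 m⁴; J_DE = π(0.0291)⁴/32 = 7.04×10^-8 m⁴.
θ = (T/G)·Σ L_i/J_i = (1270/77.3×10⁹)·(0.952/1.65×10^-6 + 0.628/2.43×10^-6 + 1.24/3.43×10^-6 + 0.226/7.04×10^-8) = 0.07243 rad.

4.15°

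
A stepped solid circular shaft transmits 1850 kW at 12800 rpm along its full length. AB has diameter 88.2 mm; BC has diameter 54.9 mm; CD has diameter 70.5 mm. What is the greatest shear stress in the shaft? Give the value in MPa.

ω = 2π·12800/60 = 1340 rad/s, so T = P/ω = 1850×10³ / 1340 = 1380 N·m.
Under the same torque, τ_max = 16T/(πd³) is largest where d is smallest — segment BC (d = 54.9 mm).
τ_max = 16·1380/(π·(0.0549)³) = 4.248×10^7 Pa.

42.5 MPa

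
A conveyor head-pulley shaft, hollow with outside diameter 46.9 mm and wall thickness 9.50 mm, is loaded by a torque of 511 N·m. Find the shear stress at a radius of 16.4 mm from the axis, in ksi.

J = π(d_o⁴ − d_i⁴)/32 = π(0.0469⁴ − 0.0279⁴)/32 = 4.155×10^-7 m⁴.
Shear stress varies linearly with radius: τ = T·r/J = 511.0 × 0.0164 / 4.155×10^-7 = 2.017×10^7 Pa.

2.93 ksi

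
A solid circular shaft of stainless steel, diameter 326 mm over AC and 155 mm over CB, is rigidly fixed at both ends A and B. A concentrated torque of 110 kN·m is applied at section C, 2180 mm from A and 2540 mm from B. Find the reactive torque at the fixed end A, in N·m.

Compatibility: T_A·a/J_AC = T_B·b/J_CB with T_A + T_B = T₀.
J_AC = 1.11×10^-3 m⁴, J_CB = 5.67×10^-5 m⁴, so T_A = T₀·(J_AC/a)/((J_AC/a)+(J_CB/b)) = 105400 N·m, T_B = 4622 N·m.

105000 N·m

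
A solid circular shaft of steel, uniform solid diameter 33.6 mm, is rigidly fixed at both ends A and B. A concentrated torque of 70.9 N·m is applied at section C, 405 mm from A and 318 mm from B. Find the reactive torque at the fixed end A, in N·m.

With uniform GJ and both ends fixed, compatibility θ_AC = θ_CB gives T_A·a = T_B·b, together with T_A + T_B = T₀.
T_A = T₀·b/(a+b) = 70.90·318/723.0 = 31.18 N·m; T_B = 39.72 N·m.

31.2 N·m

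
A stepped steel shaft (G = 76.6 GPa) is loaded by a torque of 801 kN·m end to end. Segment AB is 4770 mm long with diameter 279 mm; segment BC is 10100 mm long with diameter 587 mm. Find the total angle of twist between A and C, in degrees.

5.32°

J_AB = π(0.279)⁴/32 = 5.95×10^-4 m⁴; J_BC = π(0.587)⁴/32 = 0.0117 m⁴.
θ = (T/G)·Σ L_i/J_i = (801000/76.6×10⁹)·(4.77/5.95×10^-4 + 10.1/0.0117) = 0.09291 rad.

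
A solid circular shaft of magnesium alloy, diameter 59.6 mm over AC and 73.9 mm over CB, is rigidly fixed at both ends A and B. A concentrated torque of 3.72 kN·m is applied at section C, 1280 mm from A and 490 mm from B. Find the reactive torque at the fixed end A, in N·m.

518 N·m

Compatibility: T_A·a/J_AC = T_B·b/J_CB with T_A + T_B = T₀.
J_AC = 1.24×10^-6 m⁴, J_CB = 2.93×10^-6 m⁴, so T_A = T₀·(J_AC/a)/((J_AC/a)+(J_CB/b)) = 518.5 N·m, T_B = 3202 N·m.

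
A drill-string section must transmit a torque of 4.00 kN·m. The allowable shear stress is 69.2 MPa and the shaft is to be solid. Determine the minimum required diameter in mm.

For a solid shaft τ_max = 16T/(πd³), so d = (16T/(π τ_allow))^(1/3) = (16·4000/(π·6.92×10^7))^(1/3) = 0.06652 m.

66.5 mm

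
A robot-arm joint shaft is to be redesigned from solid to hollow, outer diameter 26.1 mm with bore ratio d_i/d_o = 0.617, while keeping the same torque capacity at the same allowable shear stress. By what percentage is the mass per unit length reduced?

31.3 %

Equal τ_max and T ⇒ the solid shaft needs d_s³ = d_o³(1−k⁴), so d_s = 26.1·(1−0.617⁴)^(1/3) = 24.77 mm.
Area ratio A_h/A_s = d_o²(1−k²)/d_s² = (1−k²)/(1−k⁴)^(2/3) = 0.6874.
Mass saving = 1 − 0.6874 = 31.3 %.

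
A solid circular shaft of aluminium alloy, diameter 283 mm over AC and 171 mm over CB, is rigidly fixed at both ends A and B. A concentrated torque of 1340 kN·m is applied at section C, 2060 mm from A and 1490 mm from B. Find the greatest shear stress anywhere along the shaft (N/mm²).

Compatibility: T_A·a/J_AC = T_B·b/J_CB with T_A + T_B = T₀.
J_AC = 6.30×10^-4 m⁴, J_CB = 8.39×10^-5 m⁴, so T_A = T₀·(J_AC/a)/((J_AC/a)+(J_CB/b)) = 1.131e6 N·m, T_B = 208500 N·m.
τ in each portion: τ_AC = 2.54×10^8 Pa, τ_CB = 2.12×10^8 Pa; maximum is in AC.
τ_max = T_AC·r/J = 1.131e6·0.141/6.30×10^-4 = 2.542×10^8 Pa.

254 N/mm²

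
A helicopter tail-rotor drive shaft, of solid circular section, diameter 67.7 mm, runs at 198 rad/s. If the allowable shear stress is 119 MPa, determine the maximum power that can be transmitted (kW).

J = πd⁴/32 = π(0.0677)⁴/32 = 2.062×10^-6 m⁴.
T_max = τ_allow·J/r = 1.19×10^8 × 2.062×10^-6 / 0.0338 = 7250 N·m.
ω = 198 rad/s, so P_max = T_max·ω = 1.436×10^6 W.

1440 kW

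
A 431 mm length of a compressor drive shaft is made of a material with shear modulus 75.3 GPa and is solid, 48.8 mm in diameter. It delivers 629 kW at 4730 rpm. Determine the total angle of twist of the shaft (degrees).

ω = 2π·4730/60 = 495.3 rad/s, so T = P/ω = 629×10³ / 495.3 = 1270 N·m.
J = πd⁴/32 = π(0.0488)⁴/32 = 5.568×10^-7 m⁴.
θ = T·L/(G·J) = 1270 × 0.431 / (75.3×10⁹ × 5.568×10^-7) = 0.01305 rad.

0.748°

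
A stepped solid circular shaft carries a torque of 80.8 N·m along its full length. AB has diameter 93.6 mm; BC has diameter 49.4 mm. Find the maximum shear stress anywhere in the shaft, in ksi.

Under the same torque, τ_max = 16T/(πd³) is largest where d is smallest — segment BC (d = 49.4 mm).
τ_max = 16·80.80/(π·(0.0494)³) = 3.414×10^6 Pa.

0.495 ksi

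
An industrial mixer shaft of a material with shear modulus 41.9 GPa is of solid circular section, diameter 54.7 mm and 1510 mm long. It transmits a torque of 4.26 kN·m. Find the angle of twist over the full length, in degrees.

J = πd⁴/32 = π(0.0547)⁴/32 = 8.789×10^-7 m⁴.
θ = T·L/(G·J) = 4260 × 1.51 / (41.9×10⁹ × 8.789×10^-7) = 0.1747 rad.

10.0°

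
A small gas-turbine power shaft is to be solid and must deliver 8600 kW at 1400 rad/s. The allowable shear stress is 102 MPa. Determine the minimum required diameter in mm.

67.4 mm

ω = 1400 rad/s, so T = P/ω = 8600×10³ / 1400 = 6143 N·m.
For a solid shaft τ_max = 16T/(πd³), so d = (16T/(π τ_allow))^(1/3) = (16·6143/(π·1.02×10^8))^(1/3) = 0.06744 m.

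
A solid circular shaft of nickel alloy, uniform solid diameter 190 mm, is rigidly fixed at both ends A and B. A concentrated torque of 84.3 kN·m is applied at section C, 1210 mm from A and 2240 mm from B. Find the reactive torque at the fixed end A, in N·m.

54700 N·m

With uniform GJ and both ends fixed, compatibility θ_AC = θ_CB gives T_A·a = T_B·b, together with T_A + T_B = T₀.
T_A = T₀·b/(a+b) = 84300·2240/3450 = 54730 N·m; T_B = 29570 N·m.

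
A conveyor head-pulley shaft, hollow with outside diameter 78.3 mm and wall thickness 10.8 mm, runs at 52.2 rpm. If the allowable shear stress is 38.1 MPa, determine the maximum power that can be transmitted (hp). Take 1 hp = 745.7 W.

J = π(d_o⁴ − d_i⁴)/32 = π(0.0783⁴ − 0.0567⁴)/32 = 2.675×10^-6 m⁴.
T_max = τ_allow·J/r = 3.81×10^7 × 2.675×10^-6 / 0.0391 = 2604 N·m.
ω = 2π·52.2/60 = 5.466 rad/s, so P_max = T_max·ω = 1.423×10^4 W.

19.1 hp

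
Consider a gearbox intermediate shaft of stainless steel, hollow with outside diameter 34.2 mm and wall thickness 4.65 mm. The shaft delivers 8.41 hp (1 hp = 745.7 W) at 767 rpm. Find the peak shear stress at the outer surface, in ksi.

2.01 ksi

ω = 2π·767/60 = 80.32 rad/s, so T = P/ω = 8.41×745.7 / 80.32 = 78.08 N·m.
J = π(d_o⁴ − d_i⁴)/32 = π(0.0342⁴ − 0.0249⁴)/32 = 9.657×10^-8 m⁴.
τ_max = T·r/J = 78.08 × 0.0171 / 9.657×10^-8 = 1.383×10^7 Pa.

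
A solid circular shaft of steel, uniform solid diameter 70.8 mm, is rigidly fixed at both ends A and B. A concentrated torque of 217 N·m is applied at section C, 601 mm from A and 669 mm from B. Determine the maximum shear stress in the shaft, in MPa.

1.64 MPa

With uniform GJ and both ends fixed, compatibility θ_AC = θ_CB gives T_A·a = T_B·b, together with T_A + T_B = T₀.
T_A = T₀·b/(a+b) = 217.0·669/1270 = 114.3 N·m; T_B = 102.7 N·m.
τ in each portion: τ_AC = 1.64×10^6 Pa, τ_CB = 1.47×10^6 Pa; maximum is in AC.
τ_max = T_AC·r/J = 114.3·0.0354/2.47×10^-6 = 1.640×10^6 Pa.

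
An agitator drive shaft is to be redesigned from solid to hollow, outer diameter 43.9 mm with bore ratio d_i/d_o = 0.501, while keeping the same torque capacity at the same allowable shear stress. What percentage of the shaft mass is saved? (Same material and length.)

21.8 %

Equal τ_max and T ⇒ the solid shaft needs d_s³ = d_o³(1−k⁴), so d_s = 43.9·(1−0.501⁴)^(1/3) = 42.96 mm.
Area ratio A_h/A_s = d_o²(1−k²)/d_s² = (1−k²)/(1−k⁴)^(2/3) = 0.7822.
Mass saving = 1 − 0.7822 = 21.8 %.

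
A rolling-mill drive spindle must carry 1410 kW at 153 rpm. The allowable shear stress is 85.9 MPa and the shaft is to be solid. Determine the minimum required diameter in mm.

173 mm

ω = 2π·153/60 = 16.02 rad/s, so T = P/ω = 1410×10³ / 16.02 = 88000 N·m.
For a solid shaft τ_max = 16T/(πd³), so d = (16T/(π τ_allow))^(1/3) = (16·88000/(π·8.59×10^7))^(1/3) = 0.1734 m.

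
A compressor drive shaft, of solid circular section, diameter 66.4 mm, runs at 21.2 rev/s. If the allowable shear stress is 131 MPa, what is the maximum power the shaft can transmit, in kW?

1000 kW

J = πd⁴/32 = π(0.0664)⁴/32 = 1.908×10^-6 m⁴.
T_max = τ_allow·J/r = 1.31×10^8 × 1.908×10^-6 / 0.0332 = 7530 N·m.
ω = 2π·21.2 = 133.2 rad/s, so P_max = T_max·ω = 1.003×10^6 W.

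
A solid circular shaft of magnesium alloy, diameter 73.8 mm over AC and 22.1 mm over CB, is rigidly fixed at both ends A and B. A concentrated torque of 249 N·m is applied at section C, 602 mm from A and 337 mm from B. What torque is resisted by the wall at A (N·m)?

245 N·m

Compatibility: T_A·a/J_AC = T_B·b/J_CB with T_A + T_B = T₀.
J_AC = 2.91×10^-6 m⁴, J_CB = 2.34×10^-8 m⁴, so T_A = T₀·(J_AC/a)/((J_AC/a)+(J_CB/b)) = 245.5 N·m, T_B = 3.526 N·m.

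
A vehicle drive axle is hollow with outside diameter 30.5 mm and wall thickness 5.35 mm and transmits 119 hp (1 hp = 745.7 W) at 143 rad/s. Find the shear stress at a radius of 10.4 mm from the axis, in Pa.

9.24e7 Pa

ω = 143 rad/s, so T = P/ω = 119×745.7 / 143.0 = 620.5 N·m.
J = π(d_o⁴ − d_i⁴)/32 = π(0.0305⁴ − 0.0198⁴)/32 = 6.987×10^-8 m⁴.
Shear stress varies linearly with radius: τ = T·r/J = 620.5 × 0.0104 / 6.987×10^-8 = 9.237×10^7 Pa.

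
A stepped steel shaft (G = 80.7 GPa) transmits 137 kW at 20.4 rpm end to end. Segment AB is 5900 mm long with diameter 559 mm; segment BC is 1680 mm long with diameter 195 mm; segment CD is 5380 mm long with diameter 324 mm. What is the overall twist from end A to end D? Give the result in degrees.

0.793°

ω = 2π·20.4/60 = 2.136 rad/s, so T = P/ω = 137×10³ / 2.136 = 64130 N·m.
J_AB = π(0.559)⁴/32 = 9.59×10^-3 m⁴; J_BC = π(0.195)⁴/32 = 1.42×10^-4 m⁴; J_CD = π(0.324)⁴/32 = 1.08×10^-3 m⁴.
θ = (T/G)·Σ L_i/J_i = (64130/80.7×10⁹)·(5.90/9.59×10^-3 + 1.68/1.42×10^-4 + 5.38/1.08×10^-3) = 0.01385 rad.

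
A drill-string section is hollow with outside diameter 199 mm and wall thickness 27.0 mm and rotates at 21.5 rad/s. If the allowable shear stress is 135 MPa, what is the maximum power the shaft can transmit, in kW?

3230 kW

J = π(d_o⁴ − d_i⁴)/32 = π(0.199⁴ − 0.145⁴)/32 = 1.106×10^-4 m⁴.
T_max = τ_allow·J/r = 1.35×10^8 × 1.106×10^-4 / 0.0995 = 150000 N·m.
ω = 21.5 rad/s, so P_max = T_max·ω = 3.225×10^6 W.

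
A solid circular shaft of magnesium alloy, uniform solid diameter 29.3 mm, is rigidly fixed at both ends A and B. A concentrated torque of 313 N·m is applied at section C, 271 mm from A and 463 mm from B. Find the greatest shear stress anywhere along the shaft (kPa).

40000 kPa

With uniform GJ and both ends fixed, compatibility θ_AC = θ_CB gives T_A·a = T_B·b, together with T_A + T_B = T₀.
T_A = T₀·b/(a+b) = 313.0·463/734.0 = 197.4 N·m; T_B = 115.6 N·m.
τ in each portion: τ_AC = 4.00×10^7 Pa, τ_CB = 2.34×10^7 Pa; maximum is in AC.
τ_max = T_AC·r/J = 197.4·0.0146/7.24×10^-8 = 3.998×10^7 Pa.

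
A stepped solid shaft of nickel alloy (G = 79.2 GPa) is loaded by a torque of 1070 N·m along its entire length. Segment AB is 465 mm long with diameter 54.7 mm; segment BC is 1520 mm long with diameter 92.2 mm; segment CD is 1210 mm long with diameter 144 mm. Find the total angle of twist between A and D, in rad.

J_AB = π(0.0547)⁴/32 = 8.79×10^-7 m⁴; J_BC = π(0.0922)⁴/32 = 7.09×10^-6 m⁴; J_CD = π(0.144)⁴/32 = 4.22×10^-5 m⁴.
θ = (T/G)·Σ L_i/J_i = (1070/79.2×10⁹)·(0.465/8.79×10^-7 + 1.52/7.09×10^-6 + 1.21/4.22×10^-5) = 0.01043 rad.

0.0104 rad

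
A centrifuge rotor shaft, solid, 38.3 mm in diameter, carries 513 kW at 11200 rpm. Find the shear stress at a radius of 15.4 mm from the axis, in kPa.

ω = 2π·11200/60 = 1173 rad/s, so T = P/ω = 513×10³ / 1173 = 437.4 N·m.
J = πd⁴/32 = π(0.0383)⁴/32 = 2.112×10^-7 m⁴.
Shear stress varies linearly with radius: τ = T·r/J = 437.4 × 0.0154 / 2.112×10^-7 = 3.189×10^7 Pa.

31900 kPa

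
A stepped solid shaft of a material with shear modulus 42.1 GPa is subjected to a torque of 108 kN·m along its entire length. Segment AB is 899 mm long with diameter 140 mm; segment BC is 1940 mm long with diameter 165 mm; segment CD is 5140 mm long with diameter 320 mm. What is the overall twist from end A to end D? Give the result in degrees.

J_AB = π(0.140)⁴/32 = 3.77×10^-5 m⁴; J_BC = π(0.165)⁴/32 = 7.28×10^-5 m⁴; J_CD = π(0.320)⁴/32 = 1.03×10^-3 m⁴.
θ = (T/G)·Σ L_i/J_i = (108000/42.1×10⁹)·(0.899/3.77×10^-5 + 1.94/7.28×10^-5 + 5.14/1.03×10^-3) = 0.1424 rad.

8.16°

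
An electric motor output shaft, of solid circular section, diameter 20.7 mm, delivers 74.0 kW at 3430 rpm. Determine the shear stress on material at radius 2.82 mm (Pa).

3.22e7 Pa

ω = 2π·3430/60 = 359.2 rad/s, so T = P/ω = 74.0×10³ / 359.2 = 206.0 N·m.
J = πd⁴/32 = π(0.0207)⁴/32 = 1.803×10^-8 m⁴.
Shear stress varies linearly with radius: τ = T·r/J = 206.0 × 0.00282 / 1.803×10^-8 = 3.223×10^7 Pa.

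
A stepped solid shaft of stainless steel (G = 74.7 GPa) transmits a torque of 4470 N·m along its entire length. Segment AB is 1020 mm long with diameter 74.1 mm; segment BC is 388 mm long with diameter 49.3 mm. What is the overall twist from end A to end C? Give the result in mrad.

60.7 mrad

J_AB = π(0.0741)⁴/32 = 2.96×10^-6 m⁴; J_BC = π(0.0493)⁴/32 = 5.80×10^-7 m⁴.
θ = (T/G)·Σ L_i/J_i = (4470/74.7×10⁹)·(1.02/2.96×10^-6 + 0.388/5.80×10^-7) = 0.06066 rad.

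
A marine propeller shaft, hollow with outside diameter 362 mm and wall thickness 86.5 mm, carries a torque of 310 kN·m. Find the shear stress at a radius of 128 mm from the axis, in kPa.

25400 kPa

J = π(d_o⁴ − d_i⁴)/32 = π(0.362⁴ − 0.189⁴)/32 = 1.561×10^-3 m⁴.
Shear stress varies linearly with radius: τ = T·r/J = 310000 × 0.128 / 1.561×10^-3 = 2.543×10^7 Pa.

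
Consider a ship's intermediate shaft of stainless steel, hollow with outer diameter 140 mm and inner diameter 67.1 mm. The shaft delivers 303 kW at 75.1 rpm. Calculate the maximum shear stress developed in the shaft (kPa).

75500 kPa

ω = 2π·75.1/60 = 7.864 rad/s, so T = P/ω = 303×10³ / 7.864 = 38530 N·m.
J = π(d_o⁴ − d_i⁴)/32 = π(0.140⁴ − 0.0671⁴)/32 = 3.572×10^-5 m⁴.
τ_max = T·r/J = 38530 × 0.0700 / 3.572×10^-5 = 7.549×10^7 Pa.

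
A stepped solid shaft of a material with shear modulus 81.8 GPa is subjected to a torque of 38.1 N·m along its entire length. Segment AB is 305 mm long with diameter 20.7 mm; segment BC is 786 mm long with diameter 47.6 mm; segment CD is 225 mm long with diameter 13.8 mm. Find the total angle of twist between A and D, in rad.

J_AB = π(0.0207)⁴/32 = 1.80×10^-8 m⁴; J_BC = π(0.0476)⁴/32 = 5.04×10^-7 m⁴; J_CD = π(0.0138)⁴/32 = 3.56×10^-9 m⁴.
θ = (T/G)·Σ L_i/J_i = (38.10/81.8×10⁹)·(0.305/1.80×10^-8 + 0.786/5.04×10^-7 + 0.225/3.56×10^-9) = 0.03804 rad.

0.0380 rad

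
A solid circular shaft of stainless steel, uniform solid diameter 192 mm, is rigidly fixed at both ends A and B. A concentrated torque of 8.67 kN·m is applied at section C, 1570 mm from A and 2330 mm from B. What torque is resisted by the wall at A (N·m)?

With uniform GJ and both ends fixed, compatibility θ_AC = θ_CB gives T_A·a = T_B·b, together with T_A + T_B = T₀.
T_A = T₀·b/(a+b) = 8670·2330/3900 = 5180 N·m; T_B = 3490 N·m.

5180 N·m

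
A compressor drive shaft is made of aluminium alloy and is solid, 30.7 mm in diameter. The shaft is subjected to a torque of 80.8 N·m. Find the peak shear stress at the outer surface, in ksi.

J = πd⁴/32 = π(0.0307)⁴/32 = 8.721×10^-8 m⁴.
τ_max = T·r/J = 80.80 × 0.0153 / 8.721×10^-8 = 1.422×10^7 Pa.

2.06 ksi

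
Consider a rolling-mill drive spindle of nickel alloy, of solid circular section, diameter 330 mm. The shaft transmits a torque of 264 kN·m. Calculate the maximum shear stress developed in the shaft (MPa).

J = πd⁴/32 = π(0.330)⁴/32 = 1.164×10^-3 m⁴.
τ_max = T·r/J = 264000 × 0.165 / 1.164×10^-3 = 3.741×10^7 Pa.

37.4 MPa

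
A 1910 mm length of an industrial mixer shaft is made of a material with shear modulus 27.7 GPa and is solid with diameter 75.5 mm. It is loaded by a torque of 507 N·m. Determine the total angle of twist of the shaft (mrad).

11.0 mrad

J = πd⁴/32 = π(0.0755)⁴/32 = 3.190×10^-6 m⁴.
θ = T·L/(G·J) = 507.0 × 1.91 / (27.7×10⁹ × 3.190×10^-6) = 0.01096 rad.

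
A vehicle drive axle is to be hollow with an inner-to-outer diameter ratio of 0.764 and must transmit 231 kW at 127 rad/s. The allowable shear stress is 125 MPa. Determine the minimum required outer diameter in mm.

48.3 mm

ω = 127 rad/s, so T = P/ω = 231×10³ / 127.0 = 1819 N·m.
For a hollow shaft with d_i/d_o = 0.764: τ_max = 16T/(π d_o³ (1−k⁴)), so d_o = [16T/(π τ_allow (1−k⁴))]^(1/3) = [16·1819/(π·1.25×10^8·0.6593)]^(1/3) = 0.04826 m.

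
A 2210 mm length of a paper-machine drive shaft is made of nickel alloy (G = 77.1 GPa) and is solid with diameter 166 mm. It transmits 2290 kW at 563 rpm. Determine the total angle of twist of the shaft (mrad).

ω = 2π·563/60 = 58.96 rad/s, so T = P/ω = 2290×10³ / 58.96 = 38840 N·m.
J = πd⁴/32 = π(0.166)⁴/32 = 7.455×10^-5 m⁴.
θ = T·L/(G·J) = 38840 × 2.21 / (77.1×10⁹ × 7.455×10^-5) = 0.01493 rad.

14.9 mrad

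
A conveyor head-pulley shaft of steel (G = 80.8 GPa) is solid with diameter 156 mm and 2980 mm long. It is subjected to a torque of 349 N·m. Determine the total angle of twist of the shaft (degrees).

0.0127°

J = πd⁴/32 = π(0.156)⁴/32 = 5.814×10^-5 m⁴.
θ = T·L/(G·J) = 349.0 × 2.98 / (80.8×10⁹ × 5.814×10^-5) = 2.214×10^-4 rad.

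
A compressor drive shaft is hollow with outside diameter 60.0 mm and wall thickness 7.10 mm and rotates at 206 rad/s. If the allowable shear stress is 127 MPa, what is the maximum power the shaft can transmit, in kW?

733 kW

J = π(d_o⁴ − d_i⁴)/32 = π(0.0600⁴ − 0.0458⁴)/32 = 8.404×10^-7 m⁴.
T_max = τ_allow·J/r = 1.27×10^8 × 8.404×10^-7 / 0.0300 = 3558 N·m.
ω = 206 rad/s, so P_max = T_max·ω = 7.329×10^5 W.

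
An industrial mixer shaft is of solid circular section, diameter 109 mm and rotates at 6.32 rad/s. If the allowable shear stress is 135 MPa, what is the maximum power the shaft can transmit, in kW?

J = πd⁴/32 = π(0.109)⁴/32 = 1.386×10^-5 m⁴.
T_max = τ_allow·J/r = 1.35×10^8 × 1.386×10^-5 / 0.0545 = 34330 N·m.
ω = 6.32 rad/s, so P_max = T_max·ω = 2.170×10^5 W.

217 kW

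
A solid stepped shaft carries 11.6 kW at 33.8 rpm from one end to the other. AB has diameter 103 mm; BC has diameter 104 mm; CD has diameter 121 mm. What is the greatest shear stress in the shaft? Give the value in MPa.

15.3 MPa

ω = 2π·33.8/60 = 3.540 rad/s, so T = P/ω = 11.6×10³ / 3.540 = 3277 N·m.
Under the same torque, τ_max = 16T/(πd³) is largest where d is smallest — segment AB (d = 103 mm).
τ_max = 16·3277/(π·(0.103)³) = 1.527×10^7 Pa.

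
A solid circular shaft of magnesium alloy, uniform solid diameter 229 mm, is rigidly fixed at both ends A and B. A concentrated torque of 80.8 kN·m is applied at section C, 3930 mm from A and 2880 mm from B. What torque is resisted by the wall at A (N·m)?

With uniform GJ and both ends fixed, compatibility θ_AC = θ_CB gives T_A·a = T_B·b, together with T_A + T_B = T₀.
T_A = T₀·b/(a+b) = 80800·2880/6810 = 34170 N·m; T_B = 46630 N·m.

34200 N·m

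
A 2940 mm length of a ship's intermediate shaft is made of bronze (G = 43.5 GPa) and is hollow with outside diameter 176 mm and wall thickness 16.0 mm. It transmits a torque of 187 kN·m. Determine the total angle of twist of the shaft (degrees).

J = π(d_o⁴ − d_i⁴)/32 = π(0.176⁴ − 0.144⁴)/32 = 5.199×10^-5 m⁴.
θ = T·L/(G·J) = 187000 × 2.94 / (43.5×10⁹ × 5.199×10^-5) = 0.2431 rad.

13.9°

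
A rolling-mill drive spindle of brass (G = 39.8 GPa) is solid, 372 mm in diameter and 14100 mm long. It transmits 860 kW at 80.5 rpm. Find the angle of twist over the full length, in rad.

0.0192 rad

ω = 2π·80.5/60 = 8.430 rad/s, so T = P/ω = 860×10³ / 8.430 = 102000 N·m.
J = πd⁴/32 = π(0.372)⁴/32 = 1.880×10^-3 m⁴.
θ = T·L/(G·J) = 102000 × 14.1 / (39.8×10⁹ × 1.880×10^-3) = 0.01922 rad.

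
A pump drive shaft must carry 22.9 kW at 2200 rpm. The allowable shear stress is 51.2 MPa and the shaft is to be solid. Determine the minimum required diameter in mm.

ω = 2π·2200/60 = 230.4 rad/s, so T = P/ω = 22.9×10³ / 230.4 = 99.40 N·m.
For a solid shaft τ_max = 16T/(πd³), so d = (16T/(π τ_allow))^(1/3) = (16·99.40/(π·5.12×10^7))^(1/3) = 0.02146 m.

21.5 mm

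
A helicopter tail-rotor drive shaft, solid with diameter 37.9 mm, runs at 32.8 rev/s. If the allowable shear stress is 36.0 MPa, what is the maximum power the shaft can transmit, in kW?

79.3 kW

J = πd⁴/32 = π(0.0379)⁴/32 = 2.026×10^-7 m⁴.
T_max = τ_allow·J/r = 3.60×10^7 × 2.026×10^-7 / 0.0189 = 384.8 N·m.
ω = 2π·32.8 = 206.1 rad/s, so P_max = T_max·ω = 7.931×10^4 W.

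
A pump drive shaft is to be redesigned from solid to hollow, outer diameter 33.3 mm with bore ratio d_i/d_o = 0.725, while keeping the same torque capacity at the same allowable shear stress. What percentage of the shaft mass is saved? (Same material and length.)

41.2 %

Equal τ_max and T ⇒ the solid shaft needs d_s³ = d_o³(1−k⁴), so d_s = 33.3·(1−0.725⁴)^(1/3) = 29.90 mm.
Area ratio A_h/A_s = d_o²(1−k²)/d_s² = (1−k²)/(1−k⁴)^(2/3) = 0.5885.
Mass saving = 1 − 0.5885 = 41.2 %.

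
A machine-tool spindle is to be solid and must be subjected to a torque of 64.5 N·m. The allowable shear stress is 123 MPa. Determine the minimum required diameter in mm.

13.9 mm

For a solid shaft τ_max = 16T/(πd³), so d = (16T/(π τ_allow))^(1/3) = (16·64.50/(π·1.23×10^8))^(1/3) = 0.01387 m.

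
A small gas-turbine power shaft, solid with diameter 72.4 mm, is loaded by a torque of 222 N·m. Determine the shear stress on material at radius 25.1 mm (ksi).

0.300 ksi

J = πd⁴/32 = π(0.0724)⁴/32 = 2.697×10^-6 m⁴.
Shear stress varies linearly with radius: τ = T·r/J = 222.0 × 0.0251 / 2.697×10^-6 = 2.066×10^6 Pa.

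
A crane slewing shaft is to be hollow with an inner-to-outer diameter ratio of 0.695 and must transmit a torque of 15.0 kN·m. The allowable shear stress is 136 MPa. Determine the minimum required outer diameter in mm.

90.2 mm

For a hollow shaft with d_i/d_o = 0.695: τ_max = 16T/(π d_o³ (1−k⁴)), so d_o = [16T/(π τ_allow (1−k⁴))]^(1/3) = [16·15000/(π·1.36×10^8·0.7667)]^(1/3) = 0.09015 m.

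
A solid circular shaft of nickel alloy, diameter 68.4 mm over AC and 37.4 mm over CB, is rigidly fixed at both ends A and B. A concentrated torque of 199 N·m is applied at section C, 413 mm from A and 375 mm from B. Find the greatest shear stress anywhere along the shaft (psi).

418 psi

Compatibility: T_A·a/J_AC = T_B·b/J_CB with T_A + T_B = T₀.
J_AC = 2.15×10^-6 m⁴, J_CB = 1.92×10^-7 m⁴, so T_A = T₀·(J_AC/a)/((J_AC/a)+(J_CB/b)) = 181.2 N·m, T_B = 17.83 N·m.
τ in each portion: τ_AC = 2.88×10^6 Pa, τ_CB = 1.74×10^6 Pa; maximum is in AC.
τ_max = T_AC·r/J = 181.2·0.0342/2.15×10^-6 = 2.883×10^6 Pa.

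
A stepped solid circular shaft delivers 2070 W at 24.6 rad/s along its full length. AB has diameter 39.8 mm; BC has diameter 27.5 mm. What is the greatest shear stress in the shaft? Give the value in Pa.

ω = 24.6 rad/s, so T = P/ω = 2070 / 24.60 = 84.15 N·m.
Under the same torque, τ_max = 16T/(πd³) is largest where d is smallest — segment BC (d = 27.5 mm).
τ_max = 16·84.15/(π·(0.0275)³) = 2.061×10^7 Pa.

2.06e7 Pa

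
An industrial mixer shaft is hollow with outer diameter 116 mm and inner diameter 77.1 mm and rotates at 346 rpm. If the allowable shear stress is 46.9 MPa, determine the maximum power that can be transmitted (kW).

419 kW

J = π(d_o⁴ − d_i⁴)/32 = π(0.116⁴ − 0.0771⁴)/32 = 1.431×10^-5 m⁴.
T_max = τ_allow·J/r = 4.69×10^7 × 1.431×10^-5 / 0.0580 = 11570 N·m.
ω = 2π·346/60 = 36.23 rad/s, so P_max = T_max·ω = 4.192×10^5 W.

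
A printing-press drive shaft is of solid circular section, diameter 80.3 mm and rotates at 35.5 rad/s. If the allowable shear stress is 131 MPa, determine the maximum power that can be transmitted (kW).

473 kW

J = πd⁴/32 = π(0.0803)⁴/32 = 4.082×10^-6 m⁴.
T_max = τ_allow·J/r = 1.31×10^8 × 4.082×10^-6 / 0.0401 = 13320 N·m.
ω = 35.5 rad/s, so P_max = T_max·ω = 4.728×10^5 W.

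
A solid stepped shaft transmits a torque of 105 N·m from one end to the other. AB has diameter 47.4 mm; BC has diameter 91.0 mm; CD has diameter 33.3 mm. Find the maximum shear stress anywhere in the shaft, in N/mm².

Under the same torque, τ_max = 16T/(πd³) is largest where d is smallest — segment CD (d = 33.3 mm).
τ_max = 16·105.0/(π·(0.0333)³) = 1.448×10^7 Pa.

14.5 N/mm²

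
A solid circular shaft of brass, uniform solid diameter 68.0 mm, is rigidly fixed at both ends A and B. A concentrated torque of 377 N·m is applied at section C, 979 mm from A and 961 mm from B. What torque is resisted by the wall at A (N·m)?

187 N·m

With uniform GJ and both ends fixed, compatibility θ_AC = θ_CB gives T_A·a = T_B·b, together with T_A + T_B = T₀.
T_A = T₀·b/(a+b) = 377.0·961/1940 = 186.8 N·m; T_B = 190.2 N·m.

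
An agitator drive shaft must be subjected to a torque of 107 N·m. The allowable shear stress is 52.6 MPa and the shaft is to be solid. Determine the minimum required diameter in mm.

For a solid shaft τ_max = 16T/(πd³), so d = (16T/(π τ_allow))^(1/3) = (16·107.0/(π·5.26×10^7))^(1/3) = 0.02180 m.

21.8 mm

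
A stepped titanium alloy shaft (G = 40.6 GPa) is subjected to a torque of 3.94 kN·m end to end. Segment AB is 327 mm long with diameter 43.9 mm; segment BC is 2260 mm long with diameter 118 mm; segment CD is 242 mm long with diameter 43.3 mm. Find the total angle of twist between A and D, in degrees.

J_AB = π(0.0439)⁴/32 = 3.65×10^-7 m⁴; J_BC = π(0.118)⁴/32 = 1.90×10^-5 m⁴; J_CD = π(0.0433)⁴/32 = 3.45×10^-7 m⁴.
θ = (T/G)·Σ L_i/J_i = (3940/40.6×10⁹)·(0.327/3.65×10^-7 + 2.26/1.90×10^-5 + 0.242/3.45×10^-7) = 0.1666 rad.

9.55°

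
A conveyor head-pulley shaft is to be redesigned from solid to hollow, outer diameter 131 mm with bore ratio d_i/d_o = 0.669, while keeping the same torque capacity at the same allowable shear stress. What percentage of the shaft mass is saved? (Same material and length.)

Equal τ_max and T ⇒ the solid shaft needs d_s³ = d_o³(1−k⁴), so d_s = 131·(1−0.669⁴)^(1/3) = 121.6 mm.
Area ratio A_h/A_s = d_o²(1−k²)/d_s² = (1−k²)/(1−k⁴)^(2/3) = 0.6412.
Mass saving = 1 − 0.6412 = 35.9 %.

35.9 %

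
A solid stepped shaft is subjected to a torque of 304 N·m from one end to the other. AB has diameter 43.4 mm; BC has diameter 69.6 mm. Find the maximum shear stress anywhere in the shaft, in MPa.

18.9 MPa

Under the same torque, τ_max = 16T/(πd³) is largest where d is smallest — segment AB (d = 43.4 mm).
τ_max = 16·304.0/(π·(0.0434)³) = 1.894×10^7 Pa.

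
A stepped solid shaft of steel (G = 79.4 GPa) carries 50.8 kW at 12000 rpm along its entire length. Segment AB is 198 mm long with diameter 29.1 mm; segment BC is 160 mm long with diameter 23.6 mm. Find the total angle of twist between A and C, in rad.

ω = 2π·12000/60 = 1257 rad/s, so T = P/ω = 50.8×10³ / 1257 = 40.43 N·m.
J_AB = π(0.0291)⁴/32 = 7.04×10^-8 m⁴; J_BC = π(0.0236)⁴/32 = 3.05×10^-8 m⁴.
θ = (T/G)·Σ L_i/J_i = (40.43/79.4×10⁹)·(0.198/7.04×10^-8 + 0.160/3.05×10^-8) = 4.107×10^-3 rad.

0.00411 rad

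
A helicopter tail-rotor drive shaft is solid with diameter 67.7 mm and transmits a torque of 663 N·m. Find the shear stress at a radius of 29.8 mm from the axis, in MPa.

J = πd⁴/32 = π(0.0677)⁴/32 = 2.062×10^-6 m⁴.
Shear stress varies linearly with radius: τ = T·r/J = 663.0 × 0.0298 / 2.062×10^-6 = 9.580×10^6 Pa.

9.58 MPa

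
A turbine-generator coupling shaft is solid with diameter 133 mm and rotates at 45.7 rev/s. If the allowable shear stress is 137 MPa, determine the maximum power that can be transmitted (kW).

J = πd⁴/32 = π(0.133)⁴/32 = 3.072×10^-5 m⁴.
T_max = τ_allow·J/r = 1.37×10^8 × 3.072×10^-5 / 0.0665 = 63290 N·m.
ω = 2π·45.7 = 287.1 rad/s, so P_max = T_max·ω = 1.817×10^7 W.

18200 kW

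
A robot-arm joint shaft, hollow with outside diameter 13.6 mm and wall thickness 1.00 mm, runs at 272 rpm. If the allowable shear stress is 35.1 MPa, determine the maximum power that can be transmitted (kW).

J = π(d_o⁴ − d_i⁴)/32 = π(0.0136⁴ − 0.0116⁴)/32 = 1.581×10^-9 m⁴.
T_max = τ_allow·J/r = 3.51×10^7 × 1.581×10^-9 / 0.00680 = 8.161 N·m.
ω = 2π·272/60 = 28.48 rad/s, so P_max = T_max·ω = 232.4 W.

0.232 kW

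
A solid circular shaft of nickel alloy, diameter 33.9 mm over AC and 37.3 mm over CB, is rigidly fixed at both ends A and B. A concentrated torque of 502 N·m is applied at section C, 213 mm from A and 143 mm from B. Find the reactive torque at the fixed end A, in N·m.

Compatibility: T_A·a/J_AC = T_B·b/J_CB with T_A + T_B = T₀.
J_AC = 1.30×10^-7 m⁴, J_CB = 1.90×10^-7 m⁴, so T_A = T₀·(J_AC/a)/((J_AC/a)+(J_CB/b)) = 157.7 N·m, T_B = 344.3 N·m.

158 N·m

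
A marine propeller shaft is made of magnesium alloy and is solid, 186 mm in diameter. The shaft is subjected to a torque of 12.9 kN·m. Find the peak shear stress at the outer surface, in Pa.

1.02e7 Pa

J = πd⁴/32 = π(0.186)⁴/32 = 1.175×10^-4 m⁴.
τ_max = T·r/J = 12900 × 0.0930 / 1.175×10^-4 = 1.021×10^7 Pa.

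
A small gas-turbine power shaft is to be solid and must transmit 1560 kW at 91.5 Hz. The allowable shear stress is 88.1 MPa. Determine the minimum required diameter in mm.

ω = 2π·91.5 = 574.9 rad/s, so T = P/ω = 1560×10³ / 574.9 = 2713 N·m.
For a solid shaft τ_max = 16T/(πd³), so d = (16T/(π τ_allow))^(1/3) = (16·2713/(π·8.81×10^7))^(1/3) = 0.05393 m.

53.9 mm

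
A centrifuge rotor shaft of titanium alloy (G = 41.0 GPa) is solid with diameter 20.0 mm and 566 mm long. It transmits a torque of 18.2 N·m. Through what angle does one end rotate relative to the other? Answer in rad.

0.0160 rad

J = πd⁴/32 = π(0.0200)⁴/32 = 1.571×10^-8 m⁴.
θ = T·L/(G·J) = 18.20 × 0.566 / (41.0×10⁹ × 1.571×10^-8) = 0.01599 rad.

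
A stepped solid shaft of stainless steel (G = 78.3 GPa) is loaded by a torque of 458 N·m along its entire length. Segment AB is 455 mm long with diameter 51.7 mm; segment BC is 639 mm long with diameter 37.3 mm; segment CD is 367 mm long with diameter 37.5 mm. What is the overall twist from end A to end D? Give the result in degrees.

J_AB = π(0.0517)⁴/32 = 7.01×10^-7 m⁴; J_BC = π(0.0373)⁴/32 = 1.90×10^-7 m⁴; J_CD = π(0.0375)⁴/32 = 1.94×10^-7 m⁴.
θ = (T/G)·Σ L_i/J_i = (458.0/78.3×10⁹)·(0.455/7.01×10^-7 + 0.639/1.90×10^-7 + 0.367/1.94×10^-7) = 0.03452 rad.

1.98°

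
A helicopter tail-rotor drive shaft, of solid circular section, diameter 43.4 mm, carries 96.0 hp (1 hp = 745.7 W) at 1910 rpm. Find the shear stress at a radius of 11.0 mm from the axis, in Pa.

ω = 2π·1910/60 = 200.0 rad/s, so T = P/ω = 96.0×745.7 / 200.0 = 357.9 N·m.
J = πd⁴/32 = π(0.0434)⁴/32 = 3.483×10^-7 m⁴.
Shear stress varies linearly with radius: τ = T·r/J = 357.9 × 0.0110 / 3.483×10^-7 = 1.130×10^7 Pa.

1.13e7 Pa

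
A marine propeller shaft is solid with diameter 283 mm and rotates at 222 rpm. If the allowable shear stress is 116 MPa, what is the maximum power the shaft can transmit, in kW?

12000 kW

J = πd⁴/32 = π(0.283)⁴/32 = 6.297×10^-4 m⁴.
T_max = τ_allow·J/r = 1.16×10^8 × 6.297×10^-4 / 0.141 = 516200 N·m.
ω = 2π·222/60 = 23.25 rad/s, so P_max = T_max·ω = 1.200×10^7 W.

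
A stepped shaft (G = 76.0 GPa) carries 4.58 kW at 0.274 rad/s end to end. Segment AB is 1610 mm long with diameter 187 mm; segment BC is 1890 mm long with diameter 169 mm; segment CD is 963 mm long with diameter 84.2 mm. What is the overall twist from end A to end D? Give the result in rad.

ω = 0.274 rad/s, so T = P/ω = 4.58×10³ / 0.2740 = 16720 N·m.
J_AB = π(0.187)⁴/32 = 1.20×10^-4 m⁴; J_BC = π(0.169)⁴/32 = 8.01×10^-5 m⁴; J_CD = π(0.0842)⁴/32 = 4.93×10^-6 m⁴.
θ = (T/G)·Σ L_i/J_i = (16720/76.0×10⁹)·(1.61/1.20×10^-4 + 1.89/8.01×10^-5 + 0.963/4.93×10^-6) = 0.05106 rad.

0.0511 rad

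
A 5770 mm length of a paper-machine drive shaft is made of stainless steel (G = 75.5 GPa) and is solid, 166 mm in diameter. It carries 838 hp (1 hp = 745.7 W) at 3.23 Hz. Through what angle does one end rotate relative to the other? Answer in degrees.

ω = 2π·3.23 = 20.29 rad/s, so T = P/ω = 838×745.7 / 20.29 = 30790 N·m.
J = πd⁴/32 = π(0.166)⁴/32 = 7.455×10^-5 m⁴.
θ = T·L/(G·J) = 30790 × 5.77 / (75.5×10⁹ × 7.455×10^-5) = 0.03157 rad.

1.81°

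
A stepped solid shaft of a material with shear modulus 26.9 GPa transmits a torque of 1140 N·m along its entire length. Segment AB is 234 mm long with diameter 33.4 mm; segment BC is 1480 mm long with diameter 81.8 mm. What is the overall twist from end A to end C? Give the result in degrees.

5.47°

J_AB = π(0.0334)⁴/32 = 1.22×10^-7 m⁴; J_BC = π(0.0818)⁴/32 = 4.40×10^-6 m⁴.
θ = (T/G)·Σ L_i/J_i = (1140/26.9×10⁹)·(0.234/1.22×10^-7 + 1.48/4.40×10^-6) = 0.09544 rad.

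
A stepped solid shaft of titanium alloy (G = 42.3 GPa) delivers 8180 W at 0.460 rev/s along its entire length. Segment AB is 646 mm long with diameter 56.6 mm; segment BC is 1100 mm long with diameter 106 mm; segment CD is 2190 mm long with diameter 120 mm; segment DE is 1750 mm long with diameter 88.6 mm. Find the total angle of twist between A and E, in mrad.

ω = 2π·0.460 = 2.890 rad/s, so T = P/ω = 8180 / 2.890 = 2830 N·m.
J_AB = π(0.0566)⁴/32 = 1.01×10^-6 m⁴; J_BC = π(0.106)⁴/32 = 1.24×10^-5 m⁴; J_CD = π(0.120)⁴/32 = 2.04×10^-5 m⁴; J_DE = π(0.0886)⁴/32 = 6.05×10^-6 m⁴.
θ = (T/G)·Σ L_i/J_i = (2830/42.3×10⁹)·(0.646/1.01×10^-6 + 1.10/1.24×10^-5 + 2.19/2.04×10^-5 + 1.75/6.05×10^-6) = 0.07539 rad.

75.4 mrad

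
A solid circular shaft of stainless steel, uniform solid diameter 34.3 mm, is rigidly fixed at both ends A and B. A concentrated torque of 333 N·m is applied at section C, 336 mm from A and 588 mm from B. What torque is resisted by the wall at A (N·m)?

212 N·m

With uniform GJ and both ends fixed, compatibility θ_AC = θ_CB gives T_A·a = T_B·b, together with T_A + T_B = T₀.
T_A = T₀·b/(a+b) = 333.0·588/924.0 = 211.9 N·m; T_B = 121.1 N·m.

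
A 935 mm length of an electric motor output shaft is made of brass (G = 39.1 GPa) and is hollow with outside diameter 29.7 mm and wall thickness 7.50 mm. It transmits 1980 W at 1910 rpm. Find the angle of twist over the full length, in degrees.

ω = 2π·1910/60 = 200.0 rad/s, so T = P/ω = 1980 / 200.0 = 9.899 N·m.
J = π(d_o⁴ − d_i⁴)/32 = π(0.0297⁴ − 0.0147⁴)/32 = 7.180×10^-8 m⁴.
θ = T·L/(G·J) = 9.899 × 0.935 / (39.1×10⁹ × 7.180×10^-8) = 3.297×10^-3 rad.

0.189°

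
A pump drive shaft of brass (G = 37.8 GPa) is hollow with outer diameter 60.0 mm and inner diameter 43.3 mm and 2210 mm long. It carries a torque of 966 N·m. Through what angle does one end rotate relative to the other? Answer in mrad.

60.9 mrad

J = π(d_o⁴ − d_i⁴)/32 = π(0.0600⁴ − 0.0433⁴)/32 = 9.272×10^-7 m⁴.
θ = T·L/(G·J) = 966.0 × 2.21 / (37.8×10⁹ × 9.272×10^-7) = 0.06091 rad.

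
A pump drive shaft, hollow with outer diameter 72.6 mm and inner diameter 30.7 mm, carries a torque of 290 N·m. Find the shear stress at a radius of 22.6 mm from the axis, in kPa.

2480 kPa

J = π(d_o⁴ − d_i⁴)/32 = π(0.0726⁴ − 0.0307⁴)/32 = 2.640×10^-6 m⁴.
Shear stress varies linearly with radius: τ = T·r/J = 290.0 × 0.0226 / 2.640×10^-6 = 2.482×10^6 Pa.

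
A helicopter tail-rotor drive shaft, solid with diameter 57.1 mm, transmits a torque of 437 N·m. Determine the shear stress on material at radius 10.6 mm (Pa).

4.44e6 Pa

J = πd⁴/32 = π(0.0571)⁴/32 = 1.044×10^-6 m⁴.
Shear stress varies linearly with radius: τ = T·r/J = 437.0 × 0.0106 / 1.044×10^-6 = 4.439×10^6 Pa.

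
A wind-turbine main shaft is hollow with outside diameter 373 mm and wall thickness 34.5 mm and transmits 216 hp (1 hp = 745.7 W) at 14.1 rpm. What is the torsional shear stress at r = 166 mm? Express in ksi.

2.47 ksi

ω = 2π·14.1/60 = 1.477 rad/s, so T = P/ω = 216×745.7 / 1.477 = 109100 N·m.
J = π(d_o⁴ − d_i⁴)/32 = π(0.373⁴ − 0.304⁴)/32 = 1.062×10^-3 m⁴.
Shear stress varies linearly with radius: τ = T·r/J = 109100 × 0.166 / 1.062×10^-3 = 1.705×10^7 Pa.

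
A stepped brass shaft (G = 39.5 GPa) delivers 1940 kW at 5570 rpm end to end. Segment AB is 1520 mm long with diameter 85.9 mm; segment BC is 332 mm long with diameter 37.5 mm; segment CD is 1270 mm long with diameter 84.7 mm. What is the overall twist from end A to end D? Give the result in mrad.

189 mrad

ω = 2π·5570/60 = 583.3 rad/s, so T = P/ω = 1940×10³ / 583.3 = 3326 N·m.
J_AB = π(0.0859)⁴/32 = 5.35×10^-6 m⁴; J_BC = π(0.0375)⁴/32 = 1.94×10^-7 m⁴; J_CD = π(0.0847)⁴/32 = 5.05×10^-6 m⁴.
θ = (T/G)·Σ L_i/J_i = (3326/39.5×10⁹)·(1.52/5.35×10^-6 + 0.332/1.94×10^-7 + 1.27/5.05×10^-6) = 0.1891 rad.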